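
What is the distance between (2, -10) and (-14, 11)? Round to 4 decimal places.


d = sqrt((-14-2)^2 + (11--10)^2) = 26.4008

26.4008


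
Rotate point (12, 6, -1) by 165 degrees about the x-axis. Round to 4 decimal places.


x' = 12
y' = 6*cos(165) - -1*sin(165) = -5.5367
z' = 6*sin(165) + -1*cos(165) = 2.5188

(12, -5.5367, 2.5188)


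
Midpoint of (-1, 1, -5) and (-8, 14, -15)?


Midpoint = ((-1+-8)/2, (1+14)/2, (-5+-15)/2) = (-4.5, 7.5, -10)

(-4.5, 7.5, -10)


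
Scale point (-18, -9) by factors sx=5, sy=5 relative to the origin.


Scaling: (x*sx, y*sy) = (-18*5, -9*5) = (-90, -45)

(-90, -45)


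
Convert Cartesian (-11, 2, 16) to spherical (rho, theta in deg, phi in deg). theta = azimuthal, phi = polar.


rho = sqrt((-11)^2 + 2^2 + 16^2) = 19.5192
theta = atan2(2, -11) = 169.6952 deg
phi = acos(16/19.5192) = 34.9447 deg

rho = 19.5192, theta = 169.6952 deg, phi = 34.9447 deg


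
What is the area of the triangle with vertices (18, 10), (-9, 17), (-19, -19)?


Area = |x1(y2-y3) + x2(y3-y1) + x3(y1-y2)| / 2
= |18*(17--19) + -9*(-19-10) + -19*(10-17)| / 2
= 521

521


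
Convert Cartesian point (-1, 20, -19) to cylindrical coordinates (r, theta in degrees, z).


r = sqrt((-1)^2 + 20^2) = 20.025
theta = atan2(20, -1) = 92.8624 deg
z = -19

r = 20.025, theta = 92.8624 deg, z = -19


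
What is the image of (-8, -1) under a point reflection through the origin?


Reflection through origin: (x, y) -> (-x, -y)
(-8, -1) -> (8, 1)

(8, 1)


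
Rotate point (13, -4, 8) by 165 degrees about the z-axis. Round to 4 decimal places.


x' = 13*cos(165) - -4*sin(165) = -11.5218
y' = 13*sin(165) + -4*cos(165) = 7.2284
z' = 8

(-11.5218, 7.2284, 8)


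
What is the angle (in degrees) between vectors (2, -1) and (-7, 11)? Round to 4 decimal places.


dot = 2*-7 + -1*11 = -25
|u| = 2.2361, |v| = 13.0384
cos(angle) = -0.8575
angle = 149.0362 degrees

149.0362 degrees


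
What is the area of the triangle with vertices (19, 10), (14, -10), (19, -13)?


Area = |x1(y2-y3) + x2(y3-y1) + x3(y1-y2)| / 2
= |19*(-10--13) + 14*(-13-10) + 19*(10--10)| / 2
= 57.5

57.5


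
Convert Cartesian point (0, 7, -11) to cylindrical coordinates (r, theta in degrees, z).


r = sqrt(0^2 + 7^2) = 7
theta = atan2(7, 0) = 90 deg
z = -11

r = 7, theta = 90 deg, z = -11


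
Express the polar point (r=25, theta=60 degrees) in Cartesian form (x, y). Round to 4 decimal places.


x = 25 * cos(60) = 12.5
y = 25 * sin(60) = 21.6506

(12.5, 21.6506)


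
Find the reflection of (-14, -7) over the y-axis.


Reflection across y-axis: (x, y) -> (-x, y)
(-14, -7) -> (14, -7)

(14, -7)


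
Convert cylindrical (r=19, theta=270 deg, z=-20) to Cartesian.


x = 19 * cos(270) = 0
y = 19 * sin(270) = -19
z = -20

(0, -19, -20)


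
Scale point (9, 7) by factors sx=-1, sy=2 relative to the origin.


Scaling: (x*sx, y*sy) = (9*-1, 7*2) = (-9, 14)

(-9, 14)


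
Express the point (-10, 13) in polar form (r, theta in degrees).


r = sqrt((-10)^2 + 13^2) = 16.4012
theta = atan2(13, -10) = 127.5686 degrees

r = 16.4012, theta = 127.5686 degrees


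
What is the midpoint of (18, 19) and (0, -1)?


Midpoint = ((18+0)/2, (19+-1)/2) = (9, 9)

(9, 9)


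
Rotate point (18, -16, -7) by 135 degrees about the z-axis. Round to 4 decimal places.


x' = 18*cos(135) - -16*sin(135) = -1.4142
y' = 18*sin(135) + -16*cos(135) = 24.0416
z' = -7

(-1.4142, 24.0416, -7)


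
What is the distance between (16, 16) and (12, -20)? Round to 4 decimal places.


d = sqrt((12-16)^2 + (-20-16)^2) = 36.2215

36.2215


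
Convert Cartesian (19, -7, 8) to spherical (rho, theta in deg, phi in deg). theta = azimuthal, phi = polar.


rho = sqrt(19^2 + (-7)^2 + 8^2) = 21.7715
theta = atan2(-7, 19) = 339.7751 deg
phi = acos(8/21.7715) = 68.4414 deg

rho = 21.7715, theta = 339.7751 deg, phi = 68.4414 deg


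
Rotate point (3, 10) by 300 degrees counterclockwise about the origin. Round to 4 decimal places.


x' = 3*cos(300) - 10*sin(300) = 10.1603
y' = 3*sin(300) + 10*cos(300) = 2.4019

(10.1603, 2.4019)


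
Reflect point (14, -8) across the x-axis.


Reflection across x-axis: (x, y) -> (x, -y)
(14, -8) -> (14, 8)

(14, 8)


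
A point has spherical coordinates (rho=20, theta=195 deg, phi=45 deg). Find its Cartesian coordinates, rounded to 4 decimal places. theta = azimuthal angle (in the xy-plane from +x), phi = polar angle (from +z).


x = 20 * sin(45) * cos(195) = -13.6603
y = 20 * sin(45) * sin(195) = -3.6603
z = 20 * cos(45) = 14.1421

(-13.6603, -3.6603, 14.1421)


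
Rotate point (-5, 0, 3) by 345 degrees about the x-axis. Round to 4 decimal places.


x' = -5
y' = 0*cos(345) - 3*sin(345) = 0.7765
z' = 0*sin(345) + 3*cos(345) = 2.8978

(-5, 0.7765, 2.8978)


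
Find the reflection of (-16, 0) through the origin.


Reflection through origin: (x, y) -> (-x, -y)
(-16, 0) -> (16, 0)

(16, 0)


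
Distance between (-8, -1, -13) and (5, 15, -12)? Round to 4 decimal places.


d = sqrt((5--8)^2 + (15--1)^2 + (-12--13)^2) = 20.6398

20.6398


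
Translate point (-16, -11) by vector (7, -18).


Translation: (x+dx, y+dy) = (-16+7, -11+-18) = (-9, -29)

(-9, -29)


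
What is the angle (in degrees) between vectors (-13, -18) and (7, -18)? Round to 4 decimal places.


dot = -13*7 + -18*-18 = 233
|u| = 22.2036, |v| = 19.3132
cos(angle) = 0.5433
angle = 57.0882 degrees

57.0882 degrees


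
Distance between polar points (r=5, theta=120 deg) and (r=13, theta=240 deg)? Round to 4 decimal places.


d = sqrt(r1^2 + r2^2 - 2*r1*r2*cos(t2-t1))
d = sqrt(5^2 + 13^2 - 2*5*13*cos(240-120)) = 16.0935

16.0935


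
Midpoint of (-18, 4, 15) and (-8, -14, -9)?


Midpoint = ((-18+-8)/2, (4+-14)/2, (15+-9)/2) = (-13, -5, 3)

(-13, -5, 3)


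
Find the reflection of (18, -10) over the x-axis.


Reflection across x-axis: (x, y) -> (x, -y)
(18, -10) -> (18, 10)

(18, 10)


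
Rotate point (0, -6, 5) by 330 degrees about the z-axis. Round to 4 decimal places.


x' = 0*cos(330) - -6*sin(330) = -3
y' = 0*sin(330) + -6*cos(330) = -5.1962
z' = 5

(-3, -5.1962, 5)


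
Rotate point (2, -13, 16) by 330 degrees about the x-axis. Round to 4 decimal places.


x' = 2
y' = -13*cos(330) - 16*sin(330) = -3.2583
z' = -13*sin(330) + 16*cos(330) = 20.3564

(2, -3.2583, 20.3564)


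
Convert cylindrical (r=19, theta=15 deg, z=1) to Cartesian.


x = 19 * cos(15) = 18.3526
y = 19 * sin(15) = 4.9176
z = 1

(18.3526, 4.9176, 1)


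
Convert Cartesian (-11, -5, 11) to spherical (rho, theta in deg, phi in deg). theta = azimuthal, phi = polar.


rho = sqrt((-11)^2 + (-5)^2 + 11^2) = 16.3401
theta = atan2(-5, -11) = 204.444 deg
phi = acos(11/16.3401) = 47.6863 deg

rho = 16.3401, theta = 204.444 deg, phi = 47.6863 deg


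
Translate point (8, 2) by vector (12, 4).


Translation: (x+dx, y+dy) = (8+12, 2+4) = (20, 6)

(20, 6)


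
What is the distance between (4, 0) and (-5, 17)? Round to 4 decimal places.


d = sqrt((-5-4)^2 + (17-0)^2) = 19.2354

19.2354


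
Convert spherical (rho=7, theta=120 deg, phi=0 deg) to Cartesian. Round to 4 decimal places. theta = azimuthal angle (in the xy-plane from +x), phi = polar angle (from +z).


x = 7 * sin(0) * cos(120) = 0
y = 7 * sin(0) * sin(120) = 0
z = 7 * cos(0) = 7

(0, 0, 7)


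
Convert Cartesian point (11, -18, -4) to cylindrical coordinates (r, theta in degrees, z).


r = sqrt(11^2 + (-18)^2) = 21.095
theta = atan2(-18, 11) = 301.4296 deg
z = -4

r = 21.095, theta = 301.4296 deg, z = -4


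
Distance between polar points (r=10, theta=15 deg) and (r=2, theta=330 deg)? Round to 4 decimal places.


d = sqrt(r1^2 + r2^2 - 2*r1*r2*cos(t2-t1))
d = sqrt(10^2 + 2^2 - 2*10*2*cos(330-15)) = 8.7015

8.7015


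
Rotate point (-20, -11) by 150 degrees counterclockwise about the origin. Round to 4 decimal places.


x' = -20*cos(150) - -11*sin(150) = 22.8205
y' = -20*sin(150) + -11*cos(150) = -0.4737

(22.8205, -0.4737)


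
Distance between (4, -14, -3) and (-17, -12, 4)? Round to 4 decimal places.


d = sqrt((-17-4)^2 + (-12--14)^2 + (4--3)^2) = 22.2261

22.2261


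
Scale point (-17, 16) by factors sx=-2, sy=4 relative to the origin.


Scaling: (x*sx, y*sy) = (-17*-2, 16*4) = (34, 64)

(34, 64)


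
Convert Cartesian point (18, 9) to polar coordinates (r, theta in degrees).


r = sqrt(18^2 + 9^2) = 20.1246
theta = atan2(9, 18) = 26.5651 degrees

r = 20.1246, theta = 26.5651 degrees


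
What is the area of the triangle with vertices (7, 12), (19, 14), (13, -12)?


Area = |x1(y2-y3) + x2(y3-y1) + x3(y1-y2)| / 2
= |7*(14--12) + 19*(-12-12) + 13*(12-14)| / 2
= 150

150


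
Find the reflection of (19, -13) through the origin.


Reflection through origin: (x, y) -> (-x, -y)
(19, -13) -> (-19, 13)

(-19, 13)


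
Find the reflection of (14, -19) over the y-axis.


Reflection across y-axis: (x, y) -> (-x, y)
(14, -19) -> (-14, -19)

(-14, -19)


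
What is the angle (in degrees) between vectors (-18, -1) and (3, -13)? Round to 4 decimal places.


dot = -18*3 + -1*-13 = -41
|u| = 18.0278, |v| = 13.3417
cos(angle) = -0.1705
angle = 99.8148 degrees

99.8148 degrees


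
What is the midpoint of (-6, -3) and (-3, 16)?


Midpoint = ((-6+-3)/2, (-3+16)/2) = (-4.5, 6.5)

(-4.5, 6.5)


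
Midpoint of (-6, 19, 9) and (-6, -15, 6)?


Midpoint = ((-6+-6)/2, (19+-15)/2, (9+6)/2) = (-6, 2, 7.5)

(-6, 2, 7.5)


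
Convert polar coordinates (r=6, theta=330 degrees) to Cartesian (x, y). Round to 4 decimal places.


x = 6 * cos(330) = 5.1962
y = 6 * sin(330) = -3

(5.1962, -3)


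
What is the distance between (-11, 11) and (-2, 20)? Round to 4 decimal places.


d = sqrt((-2--11)^2 + (20-11)^2) = 12.7279

12.7279


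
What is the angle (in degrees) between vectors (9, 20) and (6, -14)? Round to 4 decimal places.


dot = 9*6 + 20*-14 = -226
|u| = 21.9317, |v| = 15.2315
cos(angle) = -0.6765
angle = 132.5737 degrees

132.5737 degrees


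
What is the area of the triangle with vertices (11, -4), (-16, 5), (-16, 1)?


Area = |x1(y2-y3) + x2(y3-y1) + x3(y1-y2)| / 2
= |11*(5-1) + -16*(1--4) + -16*(-4-5)| / 2
= 54

54


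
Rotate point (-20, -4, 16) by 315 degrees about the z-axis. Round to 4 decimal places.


x' = -20*cos(315) - -4*sin(315) = -16.9706
y' = -20*sin(315) + -4*cos(315) = 11.3137
z' = 16

(-16.9706, 11.3137, 16)


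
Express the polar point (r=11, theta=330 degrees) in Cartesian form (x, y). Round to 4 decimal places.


x = 11 * cos(330) = 9.5263
y = 11 * sin(330) = -5.5

(9.5263, -5.5)


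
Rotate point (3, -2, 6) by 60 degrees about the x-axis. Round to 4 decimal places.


x' = 3
y' = -2*cos(60) - 6*sin(60) = -6.1962
z' = -2*sin(60) + 6*cos(60) = 1.2679

(3, -6.1962, 1.2679)


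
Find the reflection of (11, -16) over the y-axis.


Reflection across y-axis: (x, y) -> (-x, y)
(11, -16) -> (-11, -16)

(-11, -16)


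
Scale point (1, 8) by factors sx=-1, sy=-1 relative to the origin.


Scaling: (x*sx, y*sy) = (1*-1, 8*-1) = (-1, -8)

(-1, -8)


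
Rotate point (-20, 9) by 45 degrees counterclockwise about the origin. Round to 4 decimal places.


x' = -20*cos(45) - 9*sin(45) = -20.5061
y' = -20*sin(45) + 9*cos(45) = -7.7782

(-20.5061, -7.7782)


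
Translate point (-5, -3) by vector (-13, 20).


Translation: (x+dx, y+dy) = (-5+-13, -3+20) = (-18, 17)

(-18, 17)


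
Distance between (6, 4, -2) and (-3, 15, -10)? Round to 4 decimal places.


d = sqrt((-3-6)^2 + (15-4)^2 + (-10--2)^2) = 16.3095

16.3095


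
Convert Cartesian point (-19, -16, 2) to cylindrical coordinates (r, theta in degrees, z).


r = sqrt((-19)^2 + (-16)^2) = 24.8395
theta = atan2(-16, -19) = 220.1009 deg
z = 2

r = 24.8395, theta = 220.1009 deg, z = 2


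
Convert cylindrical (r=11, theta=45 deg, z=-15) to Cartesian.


x = 11 * cos(45) = 7.7782
y = 11 * sin(45) = 7.7782
z = -15

(7.7782, 7.7782, -15)


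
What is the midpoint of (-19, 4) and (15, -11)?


Midpoint = ((-19+15)/2, (4+-11)/2) = (-2, -3.5)

(-2, -3.5)


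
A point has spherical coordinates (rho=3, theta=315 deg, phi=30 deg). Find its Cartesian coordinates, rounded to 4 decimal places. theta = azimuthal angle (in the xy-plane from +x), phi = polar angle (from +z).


x = 3 * sin(30) * cos(315) = 1.0607
y = 3 * sin(30) * sin(315) = -1.0607
z = 3 * cos(30) = 2.5981

(1.0607, -1.0607, 2.5981)


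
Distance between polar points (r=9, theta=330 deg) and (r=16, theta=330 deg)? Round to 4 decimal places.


d = sqrt(r1^2 + r2^2 - 2*r1*r2*cos(t2-t1))
d = sqrt(9^2 + 16^2 - 2*9*16*cos(330-330)) = 7

7


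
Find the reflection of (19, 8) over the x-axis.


Reflection across x-axis: (x, y) -> (x, -y)
(19, 8) -> (19, -8)

(19, -8)


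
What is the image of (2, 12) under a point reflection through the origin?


Reflection through origin: (x, y) -> (-x, -y)
(2, 12) -> (-2, -12)

(-2, -12)


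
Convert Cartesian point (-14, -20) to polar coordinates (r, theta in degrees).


r = sqrt((-14)^2 + (-20)^2) = 24.4131
theta = atan2(-20, -14) = 235.008 degrees

r = 24.4131, theta = 235.008 degrees


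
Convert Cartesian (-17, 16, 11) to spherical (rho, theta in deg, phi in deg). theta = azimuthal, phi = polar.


rho = sqrt((-17)^2 + 16^2 + 11^2) = 25.807
theta = atan2(16, -17) = 136.7357 deg
phi = acos(11/25.807) = 64.7707 deg

rho = 25.807, theta = 136.7357 deg, phi = 64.7707 deg


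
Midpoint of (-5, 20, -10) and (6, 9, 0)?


Midpoint = ((-5+6)/2, (20+9)/2, (-10+0)/2) = (0.5, 14.5, -5)

(0.5, 14.5, -5)


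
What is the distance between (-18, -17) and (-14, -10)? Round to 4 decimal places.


d = sqrt((-14--18)^2 + (-10--17)^2) = 8.0623

8.0623


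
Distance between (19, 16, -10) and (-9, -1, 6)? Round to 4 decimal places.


d = sqrt((-9-19)^2 + (-1-16)^2 + (6--10)^2) = 36.4555

36.4555


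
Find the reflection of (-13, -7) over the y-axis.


Reflection across y-axis: (x, y) -> (-x, y)
(-13, -7) -> (13, -7)

(13, -7)


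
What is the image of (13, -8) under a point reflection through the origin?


Reflection through origin: (x, y) -> (-x, -y)
(13, -8) -> (-13, 8)

(-13, 8)


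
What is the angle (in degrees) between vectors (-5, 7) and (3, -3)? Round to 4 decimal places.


dot = -5*3 + 7*-3 = -36
|u| = 8.6023, |v| = 4.2426
cos(angle) = -0.9864
angle = 170.5377 degrees

170.5377 degrees


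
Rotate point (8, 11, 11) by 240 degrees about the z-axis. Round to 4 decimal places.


x' = 8*cos(240) - 11*sin(240) = 5.5263
y' = 8*sin(240) + 11*cos(240) = -12.4282
z' = 11

(5.5263, -12.4282, 11)


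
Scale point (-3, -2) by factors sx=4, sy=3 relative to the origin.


Scaling: (x*sx, y*sy) = (-3*4, -2*3) = (-12, -6)

(-12, -6)


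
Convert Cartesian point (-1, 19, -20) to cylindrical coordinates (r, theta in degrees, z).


r = sqrt((-1)^2 + 19^2) = 19.0263
theta = atan2(19, -1) = 93.0128 deg
z = -20

r = 19.0263, theta = 93.0128 deg, z = -20


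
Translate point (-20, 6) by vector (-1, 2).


Translation: (x+dx, y+dy) = (-20+-1, 6+2) = (-21, 8)

(-21, 8)


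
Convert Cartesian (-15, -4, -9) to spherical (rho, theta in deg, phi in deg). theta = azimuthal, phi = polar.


rho = sqrt((-15)^2 + (-4)^2 + (-9)^2) = 17.9444
theta = atan2(-4, -15) = 194.9314 deg
phi = acos(-9/17.9444) = 120.1026 deg

rho = 17.9444, theta = 194.9314 deg, phi = 120.1026 deg


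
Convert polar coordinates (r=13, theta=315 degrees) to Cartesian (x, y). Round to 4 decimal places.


x = 13 * cos(315) = 9.1924
y = 13 * sin(315) = -9.1924

(9.1924, -9.1924)


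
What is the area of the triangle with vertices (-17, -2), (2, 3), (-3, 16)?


Area = |x1(y2-y3) + x2(y3-y1) + x3(y1-y2)| / 2
= |-17*(3-16) + 2*(16--2) + -3*(-2-3)| / 2
= 136

136


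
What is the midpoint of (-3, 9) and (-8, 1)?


Midpoint = ((-3+-8)/2, (9+1)/2) = (-5.5, 5)

(-5.5, 5)


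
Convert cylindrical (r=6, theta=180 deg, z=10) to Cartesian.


x = 6 * cos(180) = -6
y = 6 * sin(180) = 0
z = 10

(-6, 0, 10)


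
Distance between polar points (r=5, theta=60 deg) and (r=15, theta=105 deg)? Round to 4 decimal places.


d = sqrt(r1^2 + r2^2 - 2*r1*r2*cos(t2-t1))
d = sqrt(5^2 + 15^2 - 2*5*15*cos(105-60)) = 11.9972

11.9972


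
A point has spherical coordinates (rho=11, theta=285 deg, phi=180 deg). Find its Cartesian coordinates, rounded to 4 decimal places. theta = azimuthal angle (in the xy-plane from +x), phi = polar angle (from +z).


x = 11 * sin(180) * cos(285) = 0
y = 11 * sin(180) * sin(285) = 0
z = 11 * cos(180) = -11

(0, 0, -11)


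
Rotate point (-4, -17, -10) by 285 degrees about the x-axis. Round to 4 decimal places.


x' = -4
y' = -17*cos(285) - -10*sin(285) = -14.0592
z' = -17*sin(285) + -10*cos(285) = 13.8325

(-4, -14.0592, 13.8325)


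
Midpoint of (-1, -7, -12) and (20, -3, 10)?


Midpoint = ((-1+20)/2, (-7+-3)/2, (-12+10)/2) = (9.5, -5, -1)

(9.5, -5, -1)


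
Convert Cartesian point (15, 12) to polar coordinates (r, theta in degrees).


r = sqrt(15^2 + 12^2) = 19.2094
theta = atan2(12, 15) = 38.6598 degrees

r = 19.2094, theta = 38.6598 degrees


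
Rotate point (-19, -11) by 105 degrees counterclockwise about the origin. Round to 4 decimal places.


x' = -19*cos(105) - -11*sin(105) = 15.5427
y' = -19*sin(105) + -11*cos(105) = -15.5056

(15.5427, -15.5056)


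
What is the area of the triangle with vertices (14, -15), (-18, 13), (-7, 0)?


Area = |x1(y2-y3) + x2(y3-y1) + x3(y1-y2)| / 2
= |14*(13-0) + -18*(0--15) + -7*(-15-13)| / 2
= 54

54


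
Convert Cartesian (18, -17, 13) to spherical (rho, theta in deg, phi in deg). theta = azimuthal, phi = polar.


rho = sqrt(18^2 + (-17)^2 + 13^2) = 27.9643
theta = atan2(-17, 18) = 316.6366 deg
phi = acos(13/27.9643) = 62.2976 deg

rho = 27.9643, theta = 316.6366 deg, phi = 62.2976 deg


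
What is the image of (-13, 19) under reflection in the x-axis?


Reflection across x-axis: (x, y) -> (x, -y)
(-13, 19) -> (-13, -19)

(-13, -19)


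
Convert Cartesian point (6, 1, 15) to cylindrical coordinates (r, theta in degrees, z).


r = sqrt(6^2 + 1^2) = 6.0828
theta = atan2(1, 6) = 9.4623 deg
z = 15

r = 6.0828, theta = 9.4623 deg, z = 15


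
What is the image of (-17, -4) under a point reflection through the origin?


Reflection through origin: (x, y) -> (-x, -y)
(-17, -4) -> (17, 4)

(17, 4)


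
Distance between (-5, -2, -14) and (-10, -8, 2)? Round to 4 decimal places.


d = sqrt((-10--5)^2 + (-8--2)^2 + (2--14)^2) = 17.8045

17.8045


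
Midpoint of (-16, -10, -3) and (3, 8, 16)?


Midpoint = ((-16+3)/2, (-10+8)/2, (-3+16)/2) = (-6.5, -1, 6.5)

(-6.5, -1, 6.5)


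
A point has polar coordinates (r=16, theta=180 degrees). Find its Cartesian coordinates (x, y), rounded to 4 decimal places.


x = 16 * cos(180) = -16
y = 16 * sin(180) = 0

(-16, 0)


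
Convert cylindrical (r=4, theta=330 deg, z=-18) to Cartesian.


x = 4 * cos(330) = 3.4641
y = 4 * sin(330) = -2
z = -18

(3.4641, -2, -18)


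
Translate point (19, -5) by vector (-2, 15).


Translation: (x+dx, y+dy) = (19+-2, -5+15) = (17, 10)

(17, 10)


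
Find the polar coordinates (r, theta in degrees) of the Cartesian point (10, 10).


r = sqrt(10^2 + 10^2) = 14.1421
theta = atan2(10, 10) = 45 degrees

r = 14.1421, theta = 45 degrees


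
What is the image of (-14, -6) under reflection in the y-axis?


Reflection across y-axis: (x, y) -> (-x, y)
(-14, -6) -> (14, -6)

(14, -6)


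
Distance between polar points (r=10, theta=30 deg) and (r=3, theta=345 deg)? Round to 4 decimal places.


d = sqrt(r1^2 + r2^2 - 2*r1*r2*cos(t2-t1))
d = sqrt(10^2 + 3^2 - 2*10*3*cos(345-30)) = 8.1593

8.1593


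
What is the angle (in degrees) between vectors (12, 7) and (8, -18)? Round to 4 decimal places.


dot = 12*8 + 7*-18 = -30
|u| = 13.8924, |v| = 19.6977
cos(angle) = -0.1096
angle = 96.2939 degrees

96.2939 degrees


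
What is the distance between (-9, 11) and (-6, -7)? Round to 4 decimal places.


d = sqrt((-6--9)^2 + (-7-11)^2) = 18.2483

18.2483


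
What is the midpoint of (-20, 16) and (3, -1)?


Midpoint = ((-20+3)/2, (16+-1)/2) = (-8.5, 7.5)

(-8.5, 7.5)


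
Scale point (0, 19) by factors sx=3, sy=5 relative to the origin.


Scaling: (x*sx, y*sy) = (0*3, 19*5) = (0, 95)

(0, 95)


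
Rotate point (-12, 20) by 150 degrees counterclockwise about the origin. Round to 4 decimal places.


x' = -12*cos(150) - 20*sin(150) = 0.3923
y' = -12*sin(150) + 20*cos(150) = -23.3205

(0.3923, -23.3205)


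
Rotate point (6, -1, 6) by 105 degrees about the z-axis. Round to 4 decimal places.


x' = 6*cos(105) - -1*sin(105) = -0.587
y' = 6*sin(105) + -1*cos(105) = 6.0544
z' = 6

(-0.587, 6.0544, 6)


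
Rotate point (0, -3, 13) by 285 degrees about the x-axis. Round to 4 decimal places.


x' = 0
y' = -3*cos(285) - 13*sin(285) = 11.7806
z' = -3*sin(285) + 13*cos(285) = 6.2624

(0, 11.7806, 6.2624)


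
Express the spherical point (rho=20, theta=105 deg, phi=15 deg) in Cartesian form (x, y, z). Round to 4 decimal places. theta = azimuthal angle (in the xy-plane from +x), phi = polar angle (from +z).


x = 20 * sin(15) * cos(105) = -1.3397
y = 20 * sin(15) * sin(105) = 5
z = 20 * cos(15) = 19.3185

(-1.3397, 5, 19.3185)


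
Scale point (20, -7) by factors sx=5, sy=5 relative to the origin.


Scaling: (x*sx, y*sy) = (20*5, -7*5) = (100, -35)

(100, -35)


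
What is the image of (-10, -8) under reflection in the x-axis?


Reflection across x-axis: (x, y) -> (x, -y)
(-10, -8) -> (-10, 8)

(-10, 8)


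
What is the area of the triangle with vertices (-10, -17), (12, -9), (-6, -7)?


Area = |x1(y2-y3) + x2(y3-y1) + x3(y1-y2)| / 2
= |-10*(-9--7) + 12*(-7--17) + -6*(-17--9)| / 2
= 94

94


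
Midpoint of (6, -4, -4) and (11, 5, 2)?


Midpoint = ((6+11)/2, (-4+5)/2, (-4+2)/2) = (8.5, 0.5, -1)

(8.5, 0.5, -1)


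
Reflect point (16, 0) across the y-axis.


Reflection across y-axis: (x, y) -> (-x, y)
(16, 0) -> (-16, 0)

(-16, 0)


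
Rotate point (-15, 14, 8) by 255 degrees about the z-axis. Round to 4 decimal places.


x' = -15*cos(255) - 14*sin(255) = 17.4052
y' = -15*sin(255) + 14*cos(255) = 10.8654
z' = 8

(17.4052, 10.8654, 8)


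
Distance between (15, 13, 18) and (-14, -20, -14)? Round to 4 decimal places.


d = sqrt((-14-15)^2 + (-20-13)^2 + (-14-18)^2) = 54.3507

54.3507


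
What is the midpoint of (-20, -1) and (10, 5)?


Midpoint = ((-20+10)/2, (-1+5)/2) = (-5, 2)

(-5, 2)


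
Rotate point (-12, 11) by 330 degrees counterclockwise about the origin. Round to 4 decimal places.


x' = -12*cos(330) - 11*sin(330) = -4.8923
y' = -12*sin(330) + 11*cos(330) = 15.5263

(-4.8923, 15.5263)


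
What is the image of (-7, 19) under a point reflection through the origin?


Reflection through origin: (x, y) -> (-x, -y)
(-7, 19) -> (7, -19)

(7, -19)


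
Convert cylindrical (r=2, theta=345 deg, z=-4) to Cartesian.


x = 2 * cos(345) = 1.9319
y = 2 * sin(345) = -0.5176
z = -4

(1.9319, -0.5176, -4)


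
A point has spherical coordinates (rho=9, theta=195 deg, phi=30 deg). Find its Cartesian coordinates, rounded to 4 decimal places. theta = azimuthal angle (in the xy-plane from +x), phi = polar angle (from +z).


x = 9 * sin(30) * cos(195) = -4.3467
y = 9 * sin(30) * sin(195) = -1.1647
z = 9 * cos(30) = 7.7942

(-4.3467, -1.1647, 7.7942)


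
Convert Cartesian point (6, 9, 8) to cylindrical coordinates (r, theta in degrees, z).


r = sqrt(6^2 + 9^2) = 10.8167
theta = atan2(9, 6) = 56.3099 deg
z = 8

r = 10.8167, theta = 56.3099 deg, z = 8


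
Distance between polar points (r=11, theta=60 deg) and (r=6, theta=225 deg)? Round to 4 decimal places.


d = sqrt(r1^2 + r2^2 - 2*r1*r2*cos(t2-t1))
d = sqrt(11^2 + 6^2 - 2*11*6*cos(225-60)) = 16.8672

16.8672


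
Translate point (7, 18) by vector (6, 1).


Translation: (x+dx, y+dy) = (7+6, 18+1) = (13, 19)

(13, 19)


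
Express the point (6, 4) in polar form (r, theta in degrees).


r = sqrt(6^2 + 4^2) = 7.2111
theta = atan2(4, 6) = 33.6901 degrees

r = 7.2111, theta = 33.6901 degrees


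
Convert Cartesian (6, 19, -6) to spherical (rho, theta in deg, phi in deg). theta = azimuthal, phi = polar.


rho = sqrt(6^2 + 19^2 + (-6)^2) = 20.8087
theta = atan2(19, 6) = 72.4744 deg
phi = acos(-6/20.8087) = 106.7587 deg

rho = 20.8087, theta = 72.4744 deg, phi = 106.7587 deg


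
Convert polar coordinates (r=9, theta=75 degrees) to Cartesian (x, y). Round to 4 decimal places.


x = 9 * cos(75) = 2.3294
y = 9 * sin(75) = 8.6933

(2.3294, 8.6933)


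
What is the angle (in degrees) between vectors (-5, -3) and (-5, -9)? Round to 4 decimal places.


dot = -5*-5 + -3*-9 = 52
|u| = 5.831, |v| = 10.2956
cos(angle) = 0.8662
angle = 29.9816 degrees

29.9816 degrees


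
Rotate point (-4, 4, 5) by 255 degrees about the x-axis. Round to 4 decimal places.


x' = -4
y' = 4*cos(255) - 5*sin(255) = 3.7944
z' = 4*sin(255) + 5*cos(255) = -5.1578

(-4, 3.7944, -5.1578)


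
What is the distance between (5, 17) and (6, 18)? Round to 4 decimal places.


d = sqrt((6-5)^2 + (18-17)^2) = 1.4142

1.4142


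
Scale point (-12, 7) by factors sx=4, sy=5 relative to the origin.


Scaling: (x*sx, y*sy) = (-12*4, 7*5) = (-48, 35)

(-48, 35)


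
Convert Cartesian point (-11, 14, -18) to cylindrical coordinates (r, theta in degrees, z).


r = sqrt((-11)^2 + 14^2) = 17.8045
theta = atan2(14, -11) = 128.1572 deg
z = -18

r = 17.8045, theta = 128.1572 deg, z = -18


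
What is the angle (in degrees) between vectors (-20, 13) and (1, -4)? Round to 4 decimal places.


dot = -20*1 + 13*-4 = -72
|u| = 23.8537, |v| = 4.1231
cos(angle) = -0.7321
angle = 137.0601 degrees

137.0601 degrees


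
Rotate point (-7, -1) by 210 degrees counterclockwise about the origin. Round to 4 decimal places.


x' = -7*cos(210) - -1*sin(210) = 5.5622
y' = -7*sin(210) + -1*cos(210) = 4.366

(5.5622, 4.366)


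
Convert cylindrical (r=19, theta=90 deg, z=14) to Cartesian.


x = 19 * cos(90) = 0
y = 19 * sin(90) = 19
z = 14

(0, 19, 14)


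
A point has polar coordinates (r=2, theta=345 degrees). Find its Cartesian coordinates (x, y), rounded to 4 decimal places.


x = 2 * cos(345) = 1.9319
y = 2 * sin(345) = -0.5176

(1.9319, -0.5176)


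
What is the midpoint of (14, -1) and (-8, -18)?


Midpoint = ((14+-8)/2, (-1+-18)/2) = (3, -9.5)

(3, -9.5)


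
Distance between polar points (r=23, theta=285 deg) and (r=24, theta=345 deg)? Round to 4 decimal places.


d = sqrt(r1^2 + r2^2 - 2*r1*r2*cos(t2-t1))
d = sqrt(23^2 + 24^2 - 2*23*24*cos(345-285)) = 23.516

23.516


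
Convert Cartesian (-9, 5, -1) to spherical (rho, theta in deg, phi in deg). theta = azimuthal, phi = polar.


rho = sqrt((-9)^2 + 5^2 + (-1)^2) = 10.3441
theta = atan2(5, -9) = 150.9454 deg
phi = acos(-1/10.3441) = 95.5477 deg

rho = 10.3441, theta = 150.9454 deg, phi = 95.5477 deg


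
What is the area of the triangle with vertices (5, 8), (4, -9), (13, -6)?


Area = |x1(y2-y3) + x2(y3-y1) + x3(y1-y2)| / 2
= |5*(-9--6) + 4*(-6-8) + 13*(8--9)| / 2
= 75

75


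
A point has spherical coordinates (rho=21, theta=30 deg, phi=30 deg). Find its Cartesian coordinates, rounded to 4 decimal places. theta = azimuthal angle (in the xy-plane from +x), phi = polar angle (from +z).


x = 21 * sin(30) * cos(30) = 9.0933
y = 21 * sin(30) * sin(30) = 5.25
z = 21 * cos(30) = 18.1865

(9.0933, 5.25, 18.1865)


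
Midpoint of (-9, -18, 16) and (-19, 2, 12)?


Midpoint = ((-9+-19)/2, (-18+2)/2, (16+12)/2) = (-14, -8, 14)

(-14, -8, 14)


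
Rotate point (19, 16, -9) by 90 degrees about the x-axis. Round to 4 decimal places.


x' = 19
y' = 16*cos(90) - -9*sin(90) = 9
z' = 16*sin(90) + -9*cos(90) = 16

(19, 9, 16)


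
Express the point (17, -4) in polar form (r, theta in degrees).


r = sqrt(17^2 + (-4)^2) = 17.4642
theta = atan2(-4, 17) = 346.7595 degrees

r = 17.4642, theta = 346.7595 degrees


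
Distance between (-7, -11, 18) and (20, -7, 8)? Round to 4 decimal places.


d = sqrt((20--7)^2 + (-7--11)^2 + (8-18)^2) = 29.0689

29.0689


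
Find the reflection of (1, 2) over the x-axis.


Reflection across x-axis: (x, y) -> (x, -y)
(1, 2) -> (1, -2)

(1, -2)


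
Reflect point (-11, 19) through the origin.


Reflection through origin: (x, y) -> (-x, -y)
(-11, 19) -> (11, -19)

(11, -19)


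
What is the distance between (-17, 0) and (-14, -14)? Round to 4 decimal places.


d = sqrt((-14--17)^2 + (-14-0)^2) = 14.3178

14.3178


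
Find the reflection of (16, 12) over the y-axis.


Reflection across y-axis: (x, y) -> (-x, y)
(16, 12) -> (-16, 12)

(-16, 12)


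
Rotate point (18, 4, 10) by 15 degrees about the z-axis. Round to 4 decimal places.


x' = 18*cos(15) - 4*sin(15) = 16.3514
y' = 18*sin(15) + 4*cos(15) = 8.5224
z' = 10

(16.3514, 8.5224, 10)


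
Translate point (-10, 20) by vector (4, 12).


Translation: (x+dx, y+dy) = (-10+4, 20+12) = (-6, 32)

(-6, 32)


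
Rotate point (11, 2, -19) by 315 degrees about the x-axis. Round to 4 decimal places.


x' = 11
y' = 2*cos(315) - -19*sin(315) = -12.0208
z' = 2*sin(315) + -19*cos(315) = -14.8492

(11, -12.0208, -14.8492)


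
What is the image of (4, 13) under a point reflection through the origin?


Reflection through origin: (x, y) -> (-x, -y)
(4, 13) -> (-4, -13)

(-4, -13)


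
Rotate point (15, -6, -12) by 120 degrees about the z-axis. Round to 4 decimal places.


x' = 15*cos(120) - -6*sin(120) = -2.3038
y' = 15*sin(120) + -6*cos(120) = 15.9904
z' = -12

(-2.3038, 15.9904, -12)


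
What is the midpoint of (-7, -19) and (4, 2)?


Midpoint = ((-7+4)/2, (-19+2)/2) = (-1.5, -8.5)

(-1.5, -8.5)


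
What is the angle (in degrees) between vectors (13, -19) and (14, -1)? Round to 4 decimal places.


dot = 13*14 + -19*-1 = 201
|u| = 23.0217, |v| = 14.0357
cos(angle) = 0.622
angle = 51.534 degrees

51.534 degrees


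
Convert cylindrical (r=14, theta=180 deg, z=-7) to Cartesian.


x = 14 * cos(180) = -14
y = 14 * sin(180) = 0
z = -7

(-14, 0, -7)


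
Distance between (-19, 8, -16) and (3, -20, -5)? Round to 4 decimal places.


d = sqrt((3--19)^2 + (-20-8)^2 + (-5--16)^2) = 37.2693

37.2693


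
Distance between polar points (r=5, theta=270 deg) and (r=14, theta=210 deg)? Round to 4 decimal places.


d = sqrt(r1^2 + r2^2 - 2*r1*r2*cos(t2-t1))
d = sqrt(5^2 + 14^2 - 2*5*14*cos(210-270)) = 12.2882

12.2882


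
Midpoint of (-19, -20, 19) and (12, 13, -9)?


Midpoint = ((-19+12)/2, (-20+13)/2, (19+-9)/2) = (-3.5, -3.5, 5)

(-3.5, -3.5, 5)


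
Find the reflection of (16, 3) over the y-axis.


Reflection across y-axis: (x, y) -> (-x, y)
(16, 3) -> (-16, 3)

(-16, 3)


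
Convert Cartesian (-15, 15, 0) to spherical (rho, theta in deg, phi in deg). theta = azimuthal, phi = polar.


rho = sqrt((-15)^2 + 15^2 + 0^2) = 21.2132
theta = atan2(15, -15) = 135 deg
phi = acos(0/21.2132) = 90 deg

rho = 21.2132, theta = 135 deg, phi = 90 deg


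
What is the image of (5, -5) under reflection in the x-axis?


Reflection across x-axis: (x, y) -> (x, -y)
(5, -5) -> (5, 5)

(5, 5)


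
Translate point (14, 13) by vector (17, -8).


Translation: (x+dx, y+dy) = (14+17, 13+-8) = (31, 5)

(31, 5)


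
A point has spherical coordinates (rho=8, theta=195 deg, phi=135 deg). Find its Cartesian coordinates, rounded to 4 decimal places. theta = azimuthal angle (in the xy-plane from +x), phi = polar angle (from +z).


x = 8 * sin(135) * cos(195) = -5.4641
y = 8 * sin(135) * sin(195) = -1.4641
z = 8 * cos(135) = -5.6569

(-5.4641, -1.4641, -5.6569)


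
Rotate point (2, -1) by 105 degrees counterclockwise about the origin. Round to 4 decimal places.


x' = 2*cos(105) - -1*sin(105) = 0.4483
y' = 2*sin(105) + -1*cos(105) = 2.1907

(0.4483, 2.1907)


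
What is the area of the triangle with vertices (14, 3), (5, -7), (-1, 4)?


Area = |x1(y2-y3) + x2(y3-y1) + x3(y1-y2)| / 2
= |14*(-7-4) + 5*(4-3) + -1*(3--7)| / 2
= 79.5

79.5


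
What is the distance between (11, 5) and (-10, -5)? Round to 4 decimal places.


d = sqrt((-10-11)^2 + (-5-5)^2) = 23.2594

23.2594


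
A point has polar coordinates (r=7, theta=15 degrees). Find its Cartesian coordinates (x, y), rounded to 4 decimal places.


x = 7 * cos(15) = 6.7615
y = 7 * sin(15) = 1.8117

(6.7615, 1.8117)


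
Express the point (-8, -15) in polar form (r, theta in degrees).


r = sqrt((-8)^2 + (-15)^2) = 17
theta = atan2(-15, -8) = 241.9275 degrees

r = 17, theta = 241.9275 degrees


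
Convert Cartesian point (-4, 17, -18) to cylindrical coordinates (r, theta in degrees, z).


r = sqrt((-4)^2 + 17^2) = 17.4642
theta = atan2(17, -4) = 103.2405 deg
z = -18

r = 17.4642, theta = 103.2405 deg, z = -18


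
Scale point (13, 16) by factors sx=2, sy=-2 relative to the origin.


Scaling: (x*sx, y*sy) = (13*2, 16*-2) = (26, -32)

(26, -32)


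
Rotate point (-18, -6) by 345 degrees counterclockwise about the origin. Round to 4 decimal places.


x' = -18*cos(345) - -6*sin(345) = -18.9396
y' = -18*sin(345) + -6*cos(345) = -1.1368

(-18.9396, -1.1368)


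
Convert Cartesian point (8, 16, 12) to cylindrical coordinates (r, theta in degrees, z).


r = sqrt(8^2 + 16^2) = 17.8885
theta = atan2(16, 8) = 63.4349 deg
z = 12

r = 17.8885, theta = 63.4349 deg, z = 12


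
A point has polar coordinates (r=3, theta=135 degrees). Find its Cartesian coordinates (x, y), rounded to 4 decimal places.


x = 3 * cos(135) = -2.1213
y = 3 * sin(135) = 2.1213

(-2.1213, 2.1213)


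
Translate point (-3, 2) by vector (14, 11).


Translation: (x+dx, y+dy) = (-3+14, 2+11) = (11, 13)

(11, 13)


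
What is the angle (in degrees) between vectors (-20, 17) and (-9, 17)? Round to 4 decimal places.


dot = -20*-9 + 17*17 = 469
|u| = 26.2488, |v| = 19.2354
cos(angle) = 0.9289
angle = 21.7382 degrees

21.7382 degrees


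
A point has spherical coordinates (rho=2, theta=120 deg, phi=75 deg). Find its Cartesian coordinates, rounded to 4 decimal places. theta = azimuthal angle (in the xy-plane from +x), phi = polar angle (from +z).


x = 2 * sin(75) * cos(120) = -0.9659
y = 2 * sin(75) * sin(120) = 1.673
z = 2 * cos(75) = 0.5176

(-0.9659, 1.673, 0.5176)


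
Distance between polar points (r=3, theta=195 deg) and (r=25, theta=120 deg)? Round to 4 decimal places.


d = sqrt(r1^2 + r2^2 - 2*r1*r2*cos(t2-t1))
d = sqrt(3^2 + 25^2 - 2*3*25*cos(120-195)) = 24.3963

24.3963


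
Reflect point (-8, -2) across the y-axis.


Reflection across y-axis: (x, y) -> (-x, y)
(-8, -2) -> (8, -2)

(8, -2)


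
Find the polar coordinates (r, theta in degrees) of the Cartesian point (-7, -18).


r = sqrt((-7)^2 + (-18)^2) = 19.3132
theta = atan2(-18, -7) = 248.7495 degrees

r = 19.3132, theta = 248.7495 degrees


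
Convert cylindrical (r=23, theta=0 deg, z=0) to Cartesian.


x = 23 * cos(0) = 23
y = 23 * sin(0) = 0
z = 0

(23, 0, 0)


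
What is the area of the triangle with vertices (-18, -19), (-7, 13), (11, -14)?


Area = |x1(y2-y3) + x2(y3-y1) + x3(y1-y2)| / 2
= |-18*(13--14) + -7*(-14--19) + 11*(-19-13)| / 2
= 436.5

436.5


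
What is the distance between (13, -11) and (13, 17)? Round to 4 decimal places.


d = sqrt((13-13)^2 + (17--11)^2) = 28

28


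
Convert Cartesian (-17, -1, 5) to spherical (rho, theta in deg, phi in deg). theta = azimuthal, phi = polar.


rho = sqrt((-17)^2 + (-1)^2 + 5^2) = 17.7482
theta = atan2(-1, -17) = 183.3665 deg
phi = acos(5/17.7482) = 73.6372 deg

rho = 17.7482, theta = 183.3665 deg, phi = 73.6372 deg


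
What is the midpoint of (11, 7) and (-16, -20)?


Midpoint = ((11+-16)/2, (7+-20)/2) = (-2.5, -6.5)

(-2.5, -6.5)


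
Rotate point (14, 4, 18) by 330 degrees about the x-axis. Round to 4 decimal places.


x' = 14
y' = 4*cos(330) - 18*sin(330) = 12.4641
z' = 4*sin(330) + 18*cos(330) = 13.5885

(14, 12.4641, 13.5885)


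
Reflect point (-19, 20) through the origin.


Reflection through origin: (x, y) -> (-x, -y)
(-19, 20) -> (19, -20)

(19, -20)


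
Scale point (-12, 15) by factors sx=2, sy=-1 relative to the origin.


Scaling: (x*sx, y*sy) = (-12*2, 15*-1) = (-24, -15)

(-24, -15)


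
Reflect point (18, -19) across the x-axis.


Reflection across x-axis: (x, y) -> (x, -y)
(18, -19) -> (18, 19)

(18, 19)


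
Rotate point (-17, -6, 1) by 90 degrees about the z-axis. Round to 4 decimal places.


x' = -17*cos(90) - -6*sin(90) = 6
y' = -17*sin(90) + -6*cos(90) = -17
z' = 1

(6, -17, 1)


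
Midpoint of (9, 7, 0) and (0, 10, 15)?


Midpoint = ((9+0)/2, (7+10)/2, (0+15)/2) = (4.5, 8.5, 7.5)

(4.5, 8.5, 7.5)


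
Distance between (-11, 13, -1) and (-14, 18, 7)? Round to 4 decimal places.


d = sqrt((-14--11)^2 + (18-13)^2 + (7--1)^2) = 9.8995

9.8995


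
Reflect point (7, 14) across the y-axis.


Reflection across y-axis: (x, y) -> (-x, y)
(7, 14) -> (-7, 14)

(-7, 14)


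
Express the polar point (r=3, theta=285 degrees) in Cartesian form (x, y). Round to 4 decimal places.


x = 3 * cos(285) = 0.7765
y = 3 * sin(285) = -2.8978

(0.7765, -2.8978)


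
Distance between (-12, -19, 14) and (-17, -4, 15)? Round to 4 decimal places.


d = sqrt((-17--12)^2 + (-4--19)^2 + (15-14)^2) = 15.843

15.843


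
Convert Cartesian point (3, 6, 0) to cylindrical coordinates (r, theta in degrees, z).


r = sqrt(3^2 + 6^2) = 6.7082
theta = atan2(6, 3) = 63.4349 deg
z = 0

r = 6.7082, theta = 63.4349 deg, z = 0


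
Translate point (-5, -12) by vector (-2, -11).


Translation: (x+dx, y+dy) = (-5+-2, -12+-11) = (-7, -23)

(-7, -23)


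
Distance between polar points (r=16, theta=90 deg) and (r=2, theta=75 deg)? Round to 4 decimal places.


d = sqrt(r1^2 + r2^2 - 2*r1*r2*cos(t2-t1))
d = sqrt(16^2 + 2^2 - 2*16*2*cos(75-90)) = 14.0777

14.0777


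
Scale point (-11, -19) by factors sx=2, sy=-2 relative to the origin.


Scaling: (x*sx, y*sy) = (-11*2, -19*-2) = (-22, 38)

(-22, 38)


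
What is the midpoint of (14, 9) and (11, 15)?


Midpoint = ((14+11)/2, (9+15)/2) = (12.5, 12)

(12.5, 12)


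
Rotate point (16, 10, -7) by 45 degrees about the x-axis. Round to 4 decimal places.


x' = 16
y' = 10*cos(45) - -7*sin(45) = 12.0208
z' = 10*sin(45) + -7*cos(45) = 2.1213

(16, 12.0208, 2.1213)


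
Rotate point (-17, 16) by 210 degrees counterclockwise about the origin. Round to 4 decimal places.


x' = -17*cos(210) - 16*sin(210) = 22.7224
y' = -17*sin(210) + 16*cos(210) = -5.3564

(22.7224, -5.3564)


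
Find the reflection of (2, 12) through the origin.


Reflection through origin: (x, y) -> (-x, -y)
(2, 12) -> (-2, -12)

(-2, -12)


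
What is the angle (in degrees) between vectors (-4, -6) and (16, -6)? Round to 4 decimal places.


dot = -4*16 + -6*-6 = -28
|u| = 7.2111, |v| = 17.088
cos(angle) = -0.2272
angle = 103.134 degrees

103.134 degrees


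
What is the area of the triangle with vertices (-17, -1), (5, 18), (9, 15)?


Area = |x1(y2-y3) + x2(y3-y1) + x3(y1-y2)| / 2
= |-17*(18-15) + 5*(15--1) + 9*(-1-18)| / 2
= 71

71


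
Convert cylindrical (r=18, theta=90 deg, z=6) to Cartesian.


x = 18 * cos(90) = 0
y = 18 * sin(90) = 18
z = 6

(0, 18, 6)


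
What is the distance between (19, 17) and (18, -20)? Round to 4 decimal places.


d = sqrt((18-19)^2 + (-20-17)^2) = 37.0135

37.0135


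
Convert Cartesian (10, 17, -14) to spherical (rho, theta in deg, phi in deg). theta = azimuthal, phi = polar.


rho = sqrt(10^2 + 17^2 + (-14)^2) = 24.1868
theta = atan2(17, 10) = 59.5345 deg
phi = acos(-14/24.1868) = 125.3682 deg

rho = 24.1868, theta = 59.5345 deg, phi = 125.3682 deg
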